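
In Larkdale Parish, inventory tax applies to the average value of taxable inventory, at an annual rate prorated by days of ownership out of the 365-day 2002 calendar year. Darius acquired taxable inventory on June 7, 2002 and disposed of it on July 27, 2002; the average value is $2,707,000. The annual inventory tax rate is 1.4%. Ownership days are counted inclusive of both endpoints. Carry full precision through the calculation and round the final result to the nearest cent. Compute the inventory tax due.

Days held (June 7 – July 27, 2002): 51 out of 365
Tax = $2,707,000 × 1.4% × 51/365 = $5,295.3370

$5,295.34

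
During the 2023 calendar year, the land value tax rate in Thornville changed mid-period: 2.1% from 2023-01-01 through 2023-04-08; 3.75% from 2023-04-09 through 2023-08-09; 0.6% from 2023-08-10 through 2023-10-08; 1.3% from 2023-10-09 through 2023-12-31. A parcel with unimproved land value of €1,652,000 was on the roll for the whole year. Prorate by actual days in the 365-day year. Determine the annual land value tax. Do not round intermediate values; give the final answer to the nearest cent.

2023-01-01 to 2023-04-08: 98 days at 2.1% → €1,652,000 × 2.1% × 98/365 = €9,314.5644
2023-04-09 to 2023-08-09: 123 days at 3.75% → €1,652,000 × 3.75% × 123/365 = €20,876.3014
2023-08-10 to 2023-10-08: 60 days at 0.6% → €1,652,000 × 0.6% × 60/365 = €1,629.3699
2023-10-09 to 2023-12-31: 84 days at 1.3% → €1,652,000 × 1.3% × 84/365 = €4,942.4219
Total = €36,762.6575

€36,762.66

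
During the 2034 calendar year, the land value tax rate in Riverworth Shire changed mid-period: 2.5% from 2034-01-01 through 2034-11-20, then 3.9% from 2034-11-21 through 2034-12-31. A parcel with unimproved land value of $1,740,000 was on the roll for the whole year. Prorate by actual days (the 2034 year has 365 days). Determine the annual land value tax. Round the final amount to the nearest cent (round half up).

2034-01-01 to 2034-11-20: 324 days at 2.5% → $1,740,000 × 2.5% × 324/365 = $38,613.6986
2034-11-21 to 2034-12-31: 41 days at 3.9% → $1,740,000 × 3.9% × 41/365 = $7,622.6301
Total = $46,236.3288

$46,236.33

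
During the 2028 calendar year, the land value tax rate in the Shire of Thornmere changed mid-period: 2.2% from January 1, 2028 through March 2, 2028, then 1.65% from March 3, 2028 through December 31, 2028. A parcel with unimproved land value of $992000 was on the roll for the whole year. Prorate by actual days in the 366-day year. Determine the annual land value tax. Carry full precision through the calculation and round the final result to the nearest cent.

$17292.24

January 1 – March 2, 2028: 62 days at 2.2% → $992000 × 2.2% × 62/366 = $3696.9617
March 3 – December 31, 2028: 304 days at 1.65% → $992000 × 1.65% × 304/366 = $13595.2787
Total = $17292.2404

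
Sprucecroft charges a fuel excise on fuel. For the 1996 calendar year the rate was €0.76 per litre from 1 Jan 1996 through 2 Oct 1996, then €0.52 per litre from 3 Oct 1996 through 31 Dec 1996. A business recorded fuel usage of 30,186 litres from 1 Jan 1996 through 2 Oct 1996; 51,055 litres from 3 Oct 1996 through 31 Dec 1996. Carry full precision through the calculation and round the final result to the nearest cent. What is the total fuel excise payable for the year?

€49,489.96

1 Jan – 2 Oct 1996: 30,186 litres at €0.76/litre → €22,941.36
3 Oct – 31 Dec 1996: 51,055 litres at €0.52/litre → €26,548.60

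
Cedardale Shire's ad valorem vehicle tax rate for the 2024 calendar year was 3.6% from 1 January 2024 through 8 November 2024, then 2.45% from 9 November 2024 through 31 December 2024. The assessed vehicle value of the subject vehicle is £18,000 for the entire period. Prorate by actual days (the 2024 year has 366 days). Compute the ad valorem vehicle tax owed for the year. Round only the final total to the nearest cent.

£618.02

1 January – 8 November 2024: 313 days at 3.6% → £18,000 × 3.6% × 313/366 = £554.1639
9 November – 31 December 2024: 53 days at 2.45% → £18,000 × 2.45% × 53/366 = £63.8607
Total = £618.0246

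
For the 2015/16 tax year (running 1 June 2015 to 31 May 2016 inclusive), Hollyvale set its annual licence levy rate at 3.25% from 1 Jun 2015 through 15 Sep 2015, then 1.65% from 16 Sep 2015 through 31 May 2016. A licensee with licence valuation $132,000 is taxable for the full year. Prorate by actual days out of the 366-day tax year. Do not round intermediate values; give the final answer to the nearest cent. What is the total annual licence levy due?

1 Jun – 15 Sep 2015: 107 days at 3.25% → $132,000 × 3.25% × 107/366 = $1,254.1803
16 Sep 2015 – 31 May 2016: 259 days at 1.65% → $132,000 × 1.65% × 259/366 = $1,541.2623
Total = $2,795.4426

$2,795.44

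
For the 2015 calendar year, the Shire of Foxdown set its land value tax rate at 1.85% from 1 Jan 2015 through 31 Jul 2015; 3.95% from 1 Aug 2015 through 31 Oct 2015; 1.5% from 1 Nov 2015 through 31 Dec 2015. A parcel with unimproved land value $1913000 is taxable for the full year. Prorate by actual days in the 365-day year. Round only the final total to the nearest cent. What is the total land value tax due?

1 Jan – 31 Jul 2015: 212 days at 1.85% → $1913000 × 1.85% × 212/365 = $20555.5781
1 Aug – 31 Oct 2015: 92 days at 3.95% → $1913000 × 3.95% × 92/365 = $19046.1425
1 Nov – 31 Dec 2015: 61 days at 1.5% → $1913000 × 1.5% × 61/365 = $4795.6027
Total = $44397.3233

$44397.32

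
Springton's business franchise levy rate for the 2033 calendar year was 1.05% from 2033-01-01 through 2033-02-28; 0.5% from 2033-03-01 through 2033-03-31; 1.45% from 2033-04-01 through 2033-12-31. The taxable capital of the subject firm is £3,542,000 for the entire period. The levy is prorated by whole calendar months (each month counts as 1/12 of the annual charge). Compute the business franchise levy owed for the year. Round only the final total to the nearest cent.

2033-01-01 to 2033-02-28: 2 months at 1.05% → £3,542,000 × 1.05% × 2/12 = £6,198.5000
2033-03-01 to 2033-03-31: 1 month at 0.5% → £3,542,000 × 0.5% × 1/12 = £1,475.8333
2033-04-01 to 2033-12-31: 9 months at 1.45% → £3,542,000 × 1.45% × 9/12 = £38,519.2500
Total = £46,193.5833

£46,193.58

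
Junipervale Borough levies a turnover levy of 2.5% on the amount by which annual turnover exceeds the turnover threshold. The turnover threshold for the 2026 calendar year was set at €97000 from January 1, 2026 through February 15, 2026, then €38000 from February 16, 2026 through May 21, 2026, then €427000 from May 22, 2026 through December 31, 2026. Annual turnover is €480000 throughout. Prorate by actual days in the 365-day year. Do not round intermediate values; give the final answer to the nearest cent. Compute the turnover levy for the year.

January 1 – February 15, 2026: 46 days, exemption €97000 → (€480000 − €97000) × 2.5% × 46/365 = €1206.7123
February 16 – May 21, 2026: 95 days, exemption €38000 → (€480000 − €38000) × 2.5% × 95/365 = €2876.0274
May 22 – December 31, 2026: 224 days, exemption €427000 → (€480000 − €427000) × 2.5% × 224/365 = €813.1507
Total = €4895.8904

€4895.89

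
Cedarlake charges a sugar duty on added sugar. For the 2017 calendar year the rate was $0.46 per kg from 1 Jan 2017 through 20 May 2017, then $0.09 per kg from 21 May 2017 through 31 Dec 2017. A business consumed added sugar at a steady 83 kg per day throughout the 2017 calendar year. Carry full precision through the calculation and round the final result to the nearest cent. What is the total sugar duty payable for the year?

1 Jan – 20 May 2017: 140 days × 83 kg/day = 11,620 kg at $0.46/kg → $5,345.20
21 May – 31 Dec 2017: 225 days × 83 kg/day = 18,675 kg at $0.09/kg → $1,680.75

$7,025.95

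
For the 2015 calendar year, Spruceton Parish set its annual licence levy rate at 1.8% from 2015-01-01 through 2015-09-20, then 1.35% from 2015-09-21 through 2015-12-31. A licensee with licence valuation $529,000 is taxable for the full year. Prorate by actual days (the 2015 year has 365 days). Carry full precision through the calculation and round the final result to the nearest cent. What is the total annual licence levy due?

$8,856.76

2015-01-01 to 2015-09-20: 263 days at 1.8% → $529,000 × 1.8% × 263/365 = $6,861.0575
2015-09-21 to 2015-12-31: 102 days at 1.35% → $529,000 × 1.35% × 102/365 = $1,995.7068
Total = $8,856.7644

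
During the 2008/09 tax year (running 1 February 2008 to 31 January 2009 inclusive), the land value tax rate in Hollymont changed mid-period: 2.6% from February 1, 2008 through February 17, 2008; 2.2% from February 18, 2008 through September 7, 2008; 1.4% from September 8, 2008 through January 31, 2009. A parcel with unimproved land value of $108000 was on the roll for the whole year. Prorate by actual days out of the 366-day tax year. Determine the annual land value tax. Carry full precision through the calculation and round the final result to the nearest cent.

$2051.41

February 1 – February 17, 2008: 17 days at 2.6% → $108000 × 2.6% × 17/366 = $130.4262
February 18 – September 7, 2008: 203 days at 2.2% → $108000 × 2.2% × 203/366 = $1317.8361
September 8, 2008 – January 31, 2009: 146 days at 1.4% → $108000 × 1.4% × 146/366 = $603.1475
Total = $2051.4098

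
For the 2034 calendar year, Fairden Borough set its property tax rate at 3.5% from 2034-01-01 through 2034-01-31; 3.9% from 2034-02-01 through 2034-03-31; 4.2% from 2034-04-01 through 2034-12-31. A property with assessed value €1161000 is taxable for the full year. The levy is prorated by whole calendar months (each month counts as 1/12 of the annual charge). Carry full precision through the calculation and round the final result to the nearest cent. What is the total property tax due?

2034-01-01 to 2034-01-31: 1 month at 3.5% → €1161000 × 3.5% × 1/12 = €3386.2500
2034-02-01 to 2034-03-31: 2 months at 3.9% → €1161000 × 3.9% × 2/12 = €7546.5000
2034-04-01 to 2034-12-31: 9 months at 4.2% → €1161000 × 4.2% × 9/12 = €36571.5000
Total = €47504.2500

€47504.25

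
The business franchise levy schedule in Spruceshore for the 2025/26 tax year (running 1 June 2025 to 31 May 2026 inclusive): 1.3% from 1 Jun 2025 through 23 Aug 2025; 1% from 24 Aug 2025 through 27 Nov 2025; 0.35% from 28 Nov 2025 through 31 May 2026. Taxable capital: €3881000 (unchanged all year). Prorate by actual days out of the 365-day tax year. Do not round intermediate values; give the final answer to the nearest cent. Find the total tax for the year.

€28703.45

1 Jun – 23 Aug 2025: 84 days at 1.3% → €3881000 × 1.3% × 84/365 = €11611.1014
24 Aug – 27 Nov 2025: 96 days at 1% → €3881000 × 1% × 96/365 = €10207.5616
28 Nov 2025 – 31 May 2026: 185 days at 0.35% → €3881000 × 0.35% × 185/365 = €6884.7877
Total = €28703.4507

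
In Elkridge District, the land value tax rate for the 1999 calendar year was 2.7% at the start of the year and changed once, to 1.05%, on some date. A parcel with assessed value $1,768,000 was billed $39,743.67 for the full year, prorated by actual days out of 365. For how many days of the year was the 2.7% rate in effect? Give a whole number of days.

Let d = days at the first rate; then 365 − d days at the second rate.
$1,768,000 × [2.7%·d + 1.05%·(365−d)] / 365 = $39,743.67
Solving gives d = 265, so the new rate took effect on 23 September 1999.

265 days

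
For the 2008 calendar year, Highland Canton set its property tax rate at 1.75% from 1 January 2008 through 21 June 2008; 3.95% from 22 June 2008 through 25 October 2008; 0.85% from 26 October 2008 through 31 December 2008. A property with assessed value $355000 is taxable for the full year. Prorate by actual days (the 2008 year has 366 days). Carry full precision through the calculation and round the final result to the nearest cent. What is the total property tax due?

1 January – 21 June 2008: 173 days at 1.75% → $355000 × 1.75% × 173/366 = $2936.5096
22 June – 25 October 2008: 126 days at 3.95% → $355000 × 3.95% × 126/366 = $4827.4180
26 October – 31 December 2008: 67 days at 0.85% → $355000 × 0.85% × 67/366 = $552.3839
Total = $8316.3115

$8316.31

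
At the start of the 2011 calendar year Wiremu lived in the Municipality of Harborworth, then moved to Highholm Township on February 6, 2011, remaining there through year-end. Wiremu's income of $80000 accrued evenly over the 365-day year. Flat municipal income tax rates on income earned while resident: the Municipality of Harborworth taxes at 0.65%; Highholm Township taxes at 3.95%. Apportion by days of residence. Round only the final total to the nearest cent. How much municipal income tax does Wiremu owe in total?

$2899.62

The Municipality of Harborworth, January 1 – February 5, 2011: 36 days → $80000 × 0.65% × 36/365 = $51.2877
Highholm Township, February 6 – December 31, 2011: 329 days → $80000 × 3.95% × 329/365 = $2848.3288
Total = $2899.6164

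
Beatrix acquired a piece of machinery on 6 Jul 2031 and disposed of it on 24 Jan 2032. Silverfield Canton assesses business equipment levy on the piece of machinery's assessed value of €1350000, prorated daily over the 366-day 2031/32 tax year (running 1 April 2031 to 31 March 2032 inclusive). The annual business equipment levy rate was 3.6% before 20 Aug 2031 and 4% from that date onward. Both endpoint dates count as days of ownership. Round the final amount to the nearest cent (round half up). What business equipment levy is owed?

€29286.89

6 Jul – 19 Aug 2031: 45 days at 3.6% → €1350000 × 3.6% × 45/366 = €5975.4098
20 Aug 2031 – 24 Jan 2032: 158 days at 4% → €1350000 × 4% × 158/366 = €23311.4754
Total = €29286.8852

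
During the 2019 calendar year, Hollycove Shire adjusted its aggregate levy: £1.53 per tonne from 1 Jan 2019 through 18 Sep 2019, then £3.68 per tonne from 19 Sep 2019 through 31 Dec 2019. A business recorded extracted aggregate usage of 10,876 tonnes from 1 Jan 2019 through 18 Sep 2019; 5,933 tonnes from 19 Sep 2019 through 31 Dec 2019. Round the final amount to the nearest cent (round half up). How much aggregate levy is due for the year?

£38,473.72

1 Jan – 18 Sep 2019: 10,876 tonnes at £1.53/tonne → £16,640.28
19 Sep – 31 Dec 2019: 5,933 tonnes at £3.68/tonne → £21,833.44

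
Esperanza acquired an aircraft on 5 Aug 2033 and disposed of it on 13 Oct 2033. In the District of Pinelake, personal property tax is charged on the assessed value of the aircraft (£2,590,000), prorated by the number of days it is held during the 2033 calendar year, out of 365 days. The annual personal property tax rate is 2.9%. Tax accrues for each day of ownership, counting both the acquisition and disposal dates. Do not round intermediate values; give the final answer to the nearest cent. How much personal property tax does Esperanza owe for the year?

Days held (5 Aug – 13 Oct 2033): 70 out of 365
Tax = £2,590,000 × 2.9% × 70/365 = £14,404.6575

£14,404.66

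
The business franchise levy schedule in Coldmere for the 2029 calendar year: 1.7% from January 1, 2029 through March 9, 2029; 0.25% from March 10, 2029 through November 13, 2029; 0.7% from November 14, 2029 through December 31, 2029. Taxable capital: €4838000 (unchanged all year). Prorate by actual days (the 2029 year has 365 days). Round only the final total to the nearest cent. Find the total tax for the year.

€28027.26

January 1 – March 9, 2029: 68 days at 1.7% → €4838000 × 1.7% × 68/365 = €15322.5425
March 10 – November 13, 2029: 249 days at 0.25% → €4838000 × 0.25% × 249/365 = €8251.1096
November 14 – December 31, 2029: 48 days at 0.7% → €4838000 × 0.7% × 48/365 = €4453.6110
Total = €28027.2630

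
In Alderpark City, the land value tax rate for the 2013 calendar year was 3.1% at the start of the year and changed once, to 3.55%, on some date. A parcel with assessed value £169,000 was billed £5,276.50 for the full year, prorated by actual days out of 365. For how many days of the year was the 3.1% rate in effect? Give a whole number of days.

Let d = days at the first rate; then 365 − d days at the second rate.
£169,000 × [3.1%·d + 3.55%·(365−d)] / 365 = £5,276.50
Solving gives d = 347, so the new rate took effect on 14 Dec 2013.

347 days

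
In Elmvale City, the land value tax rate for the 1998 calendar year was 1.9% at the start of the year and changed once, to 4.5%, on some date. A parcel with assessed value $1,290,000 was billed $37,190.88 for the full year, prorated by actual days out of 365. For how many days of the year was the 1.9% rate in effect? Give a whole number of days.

227 days

Let d = days at the first rate; then 365 − d days at the second rate.
$1,290,000 × [1.9%·d + 4.5%·(365−d)] / 365 = $37,190.88
Solving gives d = 227, so the new rate took effect on 16 Aug 1998.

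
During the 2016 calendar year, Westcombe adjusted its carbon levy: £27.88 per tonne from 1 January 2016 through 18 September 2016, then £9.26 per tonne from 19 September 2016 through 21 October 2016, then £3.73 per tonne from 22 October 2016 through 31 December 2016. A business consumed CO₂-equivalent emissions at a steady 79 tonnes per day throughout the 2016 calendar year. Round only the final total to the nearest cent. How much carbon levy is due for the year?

1 January – 18 September 2016: 262 days × 79 tonnes/day = 20,698 tonnes at £27.88/tonne → £577060.24
19 September – 21 October 2016: 33 days × 79 tonnes/day = 2,607 tonnes at £9.26/tonne → £24140.82
22 October – 31 December 2016: 71 days × 79 tonnes/day = 5,609 tonnes at £3.73/tonne → £20921.57

£622122.63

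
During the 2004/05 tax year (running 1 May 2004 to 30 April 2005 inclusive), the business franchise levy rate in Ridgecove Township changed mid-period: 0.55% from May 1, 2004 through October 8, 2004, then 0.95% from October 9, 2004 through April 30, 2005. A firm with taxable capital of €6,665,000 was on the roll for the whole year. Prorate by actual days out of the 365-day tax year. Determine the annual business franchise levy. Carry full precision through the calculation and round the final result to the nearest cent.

€51,557.88

May 1 – October 8, 2004: 161 days at 0.55% → €6,665,000 × 0.55% × 161/365 = €16,169.4726
October 9, 2004 – April 30, 2005: 204 days at 0.95% → €6,665,000 × 0.95% × 204/365 = €35,388.4110
Total = €51,557.8836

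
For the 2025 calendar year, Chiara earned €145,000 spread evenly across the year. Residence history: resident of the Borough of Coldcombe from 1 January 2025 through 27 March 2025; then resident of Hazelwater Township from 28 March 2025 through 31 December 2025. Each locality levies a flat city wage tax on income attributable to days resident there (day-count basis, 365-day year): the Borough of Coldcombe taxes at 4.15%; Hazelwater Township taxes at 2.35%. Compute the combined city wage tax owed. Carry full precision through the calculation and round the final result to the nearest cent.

The Borough of Coldcombe, 1 January – 27 March 2025: 86 days → €145,000 × 4.15% × 86/365 = €1,417.8219
Hazelwater Township, 28 March – 31 December 2025: 279 days → €145,000 × 2.35% × 279/365 = €2,604.6370
Total = €4,022.4589

€4,022.46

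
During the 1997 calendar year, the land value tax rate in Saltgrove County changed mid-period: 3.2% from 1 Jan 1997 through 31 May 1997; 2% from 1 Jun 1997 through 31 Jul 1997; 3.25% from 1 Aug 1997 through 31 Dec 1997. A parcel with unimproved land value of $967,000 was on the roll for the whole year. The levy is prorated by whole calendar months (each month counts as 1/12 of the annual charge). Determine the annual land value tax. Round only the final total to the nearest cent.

1 Jan – 31 May 1997: 5 months at 3.2% → $967,000 × 3.2% × 5/12 = $12,893.3333
1 Jun – 31 Jul 1997: 2 months at 2% → $967,000 × 2% × 2/12 = $3,223.3333
1 Aug – 31 Dec 1997: 5 months at 3.25% → $967,000 × 3.25% × 5/12 = $13,094.7917
Total = $29,211.4583

$29,211.46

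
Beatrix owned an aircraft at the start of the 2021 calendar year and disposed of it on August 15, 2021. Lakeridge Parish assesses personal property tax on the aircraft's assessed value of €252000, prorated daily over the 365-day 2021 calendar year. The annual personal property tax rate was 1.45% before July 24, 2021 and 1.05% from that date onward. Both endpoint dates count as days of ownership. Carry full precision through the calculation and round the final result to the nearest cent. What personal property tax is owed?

€2208.97

January 1 – July 23, 2021: 204 days at 1.45% → €252000 × 1.45% × 204/365 = €2042.2356
July 24 – August 15, 2021: 23 days at 1.05% → €252000 × 1.05% × 23/365 = €166.7342
Total = €2208.9699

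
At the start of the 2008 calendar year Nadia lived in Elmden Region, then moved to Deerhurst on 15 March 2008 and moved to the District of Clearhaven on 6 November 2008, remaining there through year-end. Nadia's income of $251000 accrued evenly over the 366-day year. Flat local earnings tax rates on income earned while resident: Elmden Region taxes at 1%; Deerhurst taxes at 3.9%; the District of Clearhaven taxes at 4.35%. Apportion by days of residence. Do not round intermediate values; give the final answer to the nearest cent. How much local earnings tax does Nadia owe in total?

Elmden Region, 1 January – 14 March 2008: 74 days → $251000 × 1% × 74/366 = $507.4863
Deerhurst, 15 March – 5 November 2008: 236 days → $251000 × 3.9% × 236/366 = $6312.0328
The District of Clearhaven, 6 November – 31 December 2008: 56 days → $251000 × 4.35% × 56/366 = $1670.5902
Total = $8490.1093

$8490.11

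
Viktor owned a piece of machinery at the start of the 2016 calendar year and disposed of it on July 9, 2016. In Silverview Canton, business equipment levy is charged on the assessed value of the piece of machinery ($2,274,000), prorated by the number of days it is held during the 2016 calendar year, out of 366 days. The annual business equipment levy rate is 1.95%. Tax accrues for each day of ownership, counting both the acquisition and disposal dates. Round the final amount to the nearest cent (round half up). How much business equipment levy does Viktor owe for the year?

$23,140.75

Days held (January 1 – July 9, 2016): 191 out of 366
Tax = $2,274,000 × 1.95% × 191/366 = $23,140.7459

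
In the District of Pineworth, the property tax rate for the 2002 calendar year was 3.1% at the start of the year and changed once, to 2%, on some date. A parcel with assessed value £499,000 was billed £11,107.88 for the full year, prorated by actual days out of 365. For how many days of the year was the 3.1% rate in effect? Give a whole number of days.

75 days

Let d = days at the first rate; then 365 − d days at the second rate.
£499,000 × [3.1%·d + 2%·(365−d)] / 365 = £11,107.88
Solving gives d = 75, so the new rate took effect on 17 March 2002.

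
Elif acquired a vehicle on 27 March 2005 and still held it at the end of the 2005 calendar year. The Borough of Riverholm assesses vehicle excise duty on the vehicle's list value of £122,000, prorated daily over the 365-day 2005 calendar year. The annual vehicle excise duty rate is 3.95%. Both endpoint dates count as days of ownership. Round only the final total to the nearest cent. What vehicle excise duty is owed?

Days held (27 March – 31 December 2005): 280 out of 365
Tax = £122,000 × 3.95% × 280/365 = £3,696.7671

£3,696.77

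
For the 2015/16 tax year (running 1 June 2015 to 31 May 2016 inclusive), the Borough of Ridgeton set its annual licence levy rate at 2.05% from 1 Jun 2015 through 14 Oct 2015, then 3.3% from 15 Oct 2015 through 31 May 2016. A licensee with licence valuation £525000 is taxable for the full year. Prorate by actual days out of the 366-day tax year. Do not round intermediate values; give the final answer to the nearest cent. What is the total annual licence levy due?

£14886.48

1 Jun – 14 Oct 2015: 136 days at 2.05% → £525000 × 2.05% × 136/366 = £3999.1803
15 Oct 2015 – 31 May 2016: 230 days at 3.3% → £525000 × 3.3% × 230/366 = £10887.2951
Total = £14886.4754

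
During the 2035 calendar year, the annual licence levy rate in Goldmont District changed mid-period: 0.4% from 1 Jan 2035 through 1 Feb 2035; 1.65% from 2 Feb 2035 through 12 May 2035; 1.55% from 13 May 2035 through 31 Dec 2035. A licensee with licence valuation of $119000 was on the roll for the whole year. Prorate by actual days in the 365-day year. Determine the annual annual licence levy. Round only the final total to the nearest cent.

1 Jan – 1 Feb 2035: 32 days at 0.4% → $119000 × 0.4% × 32/365 = $41.7315
2 Feb – 12 May 2035: 100 days at 1.65% → $119000 × 1.65% × 100/365 = $537.9452
13 May – 31 Dec 2035: 233 days at 1.55% → $119000 × 1.55% × 233/365 = $1177.4479
Total = $1757.1247

$1757.12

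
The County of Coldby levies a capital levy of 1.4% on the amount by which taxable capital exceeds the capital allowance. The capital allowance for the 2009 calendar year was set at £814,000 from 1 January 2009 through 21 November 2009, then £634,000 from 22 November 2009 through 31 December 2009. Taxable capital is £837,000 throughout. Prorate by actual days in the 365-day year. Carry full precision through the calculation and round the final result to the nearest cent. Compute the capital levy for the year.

1 January – 21 November 2009: 325 days, exemption £814,000 → (£837,000 − £814,000) × 1.4% × 325/365 = £286.7123
22 November – 31 December 2009: 40 days, exemption £634,000 → (£837,000 − £634,000) × 1.4% × 40/365 = £311.4521
Total = £598.1644

£598.16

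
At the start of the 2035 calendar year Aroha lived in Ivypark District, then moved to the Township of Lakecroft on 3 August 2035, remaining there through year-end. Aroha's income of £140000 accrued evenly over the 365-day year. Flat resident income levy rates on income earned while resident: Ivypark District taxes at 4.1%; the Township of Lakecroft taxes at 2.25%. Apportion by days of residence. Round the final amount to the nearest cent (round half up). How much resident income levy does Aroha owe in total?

£4668.52

Ivypark District, 1 January – 2 August 2035: 214 days → £140000 × 4.1% × 214/365 = £3365.3699
The Township of Lakecroft, 3 August – 31 December 2035: 151 days → £140000 × 2.25% × 151/365 = £1303.1507
Total = £4668.5205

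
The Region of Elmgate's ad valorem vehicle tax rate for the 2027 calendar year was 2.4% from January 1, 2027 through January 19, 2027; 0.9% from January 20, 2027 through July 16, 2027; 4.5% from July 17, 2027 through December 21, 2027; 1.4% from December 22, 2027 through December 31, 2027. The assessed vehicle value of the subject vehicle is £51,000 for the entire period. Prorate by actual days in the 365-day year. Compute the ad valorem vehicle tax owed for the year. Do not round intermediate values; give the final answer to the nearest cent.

£1,300.57

January 1 – January 19, 2027: 19 days at 2.4% → £51,000 × 2.4% × 19/365 = £63.7151
January 20 – July 16, 2027: 178 days at 0.9% → £51,000 × 0.9% × 178/365 = £223.8411
July 17 – December 21, 2027: 158 days at 4.5% → £51,000 × 4.5% × 158/365 = £993.4521
December 22 – December 31, 2027: 10 days at 1.4% → £51,000 × 1.4% × 10/365 = £19.5616
Total = £1,300.5699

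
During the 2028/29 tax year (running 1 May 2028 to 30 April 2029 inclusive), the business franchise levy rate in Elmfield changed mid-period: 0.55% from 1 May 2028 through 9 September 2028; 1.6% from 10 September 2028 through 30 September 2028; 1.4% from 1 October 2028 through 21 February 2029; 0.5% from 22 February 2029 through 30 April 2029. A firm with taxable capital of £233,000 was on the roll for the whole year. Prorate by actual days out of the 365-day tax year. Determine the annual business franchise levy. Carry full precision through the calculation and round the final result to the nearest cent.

£2,181.90

1 May – 9 September 2028: 132 days at 0.55% → £233,000 × 0.55% × 132/365 = £463.4466
10 September – 30 September 2028: 21 days at 1.6% → £233,000 × 1.6% × 21/365 = £214.4877
1 October 2028 – 21 February 2029: 144 days at 1.4% → £233,000 × 1.4% × 144/365 = £1,286.9260
22 February – 30 April 2029: 68 days at 0.5% → £233,000 × 0.5% × 68/365 = £217.0411
Total = £2,181.9014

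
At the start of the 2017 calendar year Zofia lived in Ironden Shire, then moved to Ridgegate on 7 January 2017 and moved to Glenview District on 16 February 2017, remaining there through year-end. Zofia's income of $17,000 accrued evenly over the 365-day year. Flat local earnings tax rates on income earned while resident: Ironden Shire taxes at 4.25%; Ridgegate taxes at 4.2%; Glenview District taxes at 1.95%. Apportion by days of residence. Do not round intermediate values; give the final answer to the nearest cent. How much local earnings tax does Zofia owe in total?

$379.85

Ironden Shire, 1 January – 6 January 2017: 6 days → $17,000 × 4.25% × 6/365 = $11.8767
Ridgegate, 7 January – 15 February 2017: 40 days → $17,000 × 4.2% × 40/365 = $78.2466
Glenview District, 16 February – 31 December 2017: 319 days → $17,000 × 1.95% × 319/365 = $289.7219
Total = $379.8452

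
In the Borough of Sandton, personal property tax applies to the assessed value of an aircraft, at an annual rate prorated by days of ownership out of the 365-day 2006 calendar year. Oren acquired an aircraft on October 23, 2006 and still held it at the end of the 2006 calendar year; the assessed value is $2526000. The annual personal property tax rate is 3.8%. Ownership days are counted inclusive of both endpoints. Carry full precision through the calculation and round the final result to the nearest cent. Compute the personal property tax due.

Days held (October 23 – December 31, 2006): 70 out of 365
Tax = $2526000 × 3.8% × 70/365 = $18408.6575

$18408.66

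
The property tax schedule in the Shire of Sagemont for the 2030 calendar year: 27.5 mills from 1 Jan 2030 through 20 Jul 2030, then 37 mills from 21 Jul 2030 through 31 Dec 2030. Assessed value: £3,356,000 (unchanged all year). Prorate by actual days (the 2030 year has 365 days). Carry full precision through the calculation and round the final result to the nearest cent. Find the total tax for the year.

1 Jan – 20 Jul 2030: 201 days at 27.5 mills → £3,356,000 × 2.75% × 201/365 = £50,822.7123
21 Jul – 31 Dec 2030: 164 days at 37 mills → £3,356,000 × 3.7% × 164/365 = £55,792.3507
Total = £106,615.0630

£106,615.06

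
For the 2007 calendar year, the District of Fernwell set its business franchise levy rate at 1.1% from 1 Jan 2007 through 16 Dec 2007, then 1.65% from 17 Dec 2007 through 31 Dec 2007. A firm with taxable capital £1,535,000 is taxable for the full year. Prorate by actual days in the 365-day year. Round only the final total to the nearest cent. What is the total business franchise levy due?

£17,231.95

1 Jan – 16 Dec 2007: 350 days at 1.1% → £1,535,000 × 1.1% × 350/365 = £16,191.0959
17 Dec – 31 Dec 2007: 15 days at 1.65% → £1,535,000 × 1.65% × 15/365 = £1,040.8562
Total = £17,231.9521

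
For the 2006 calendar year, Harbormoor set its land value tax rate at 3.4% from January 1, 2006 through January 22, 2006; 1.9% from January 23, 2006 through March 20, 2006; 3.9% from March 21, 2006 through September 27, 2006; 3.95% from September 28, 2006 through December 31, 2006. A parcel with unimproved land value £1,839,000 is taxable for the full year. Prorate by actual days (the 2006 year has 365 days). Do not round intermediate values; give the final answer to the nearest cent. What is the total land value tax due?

£65,662.38

January 1 – January 22, 2006: 22 days at 3.4% → £1,839,000 × 3.4% × 22/365 = £3,768.6904
January 23 – March 20, 2006: 57 days at 1.9% → £1,839,000 × 1.9% × 57/365 = £5,456.5397
March 21 – September 27, 2006: 191 days at 3.9% → £1,839,000 × 3.9% × 191/365 = £37,530.7151
September 28 – December 31, 2006: 95 days at 3.95% → £1,839,000 × 3.95% × 95/365 = £18,906.4315
Total = £65,662.3767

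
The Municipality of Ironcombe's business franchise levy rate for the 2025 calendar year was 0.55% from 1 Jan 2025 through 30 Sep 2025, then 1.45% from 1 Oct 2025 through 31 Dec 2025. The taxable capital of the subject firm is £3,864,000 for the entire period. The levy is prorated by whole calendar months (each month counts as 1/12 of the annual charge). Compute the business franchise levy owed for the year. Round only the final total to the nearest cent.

1 Jan – 30 Sep 2025: 9 months at 0.55% → £3,864,000 × 0.55% × 9/12 = £15,939.0000
1 Oct – 31 Dec 2025: 3 months at 1.45% → £3,864,000 × 1.45% × 3/12 = £14,007.0000
Total = £29,946.0000

£29,946.00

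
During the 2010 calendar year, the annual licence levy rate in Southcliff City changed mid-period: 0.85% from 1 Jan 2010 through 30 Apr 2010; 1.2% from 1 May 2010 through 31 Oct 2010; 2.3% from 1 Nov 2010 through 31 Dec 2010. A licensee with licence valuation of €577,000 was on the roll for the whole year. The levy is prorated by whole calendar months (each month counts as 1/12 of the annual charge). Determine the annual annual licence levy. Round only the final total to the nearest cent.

1 Jan – 30 Apr 2010: 4 months at 0.85% → €577,000 × 0.85% × 4/12 = €1,634.8333
1 May – 31 Oct 2010: 6 months at 1.2% → €577,000 × 1.2% × 6/12 = €3,462.0000
1 Nov – 31 Dec 2010: 2 months at 2.3% → €577,000 × 2.3% × 2/12 = €2,211.8333
Total = €7,308.6667

€7,308.67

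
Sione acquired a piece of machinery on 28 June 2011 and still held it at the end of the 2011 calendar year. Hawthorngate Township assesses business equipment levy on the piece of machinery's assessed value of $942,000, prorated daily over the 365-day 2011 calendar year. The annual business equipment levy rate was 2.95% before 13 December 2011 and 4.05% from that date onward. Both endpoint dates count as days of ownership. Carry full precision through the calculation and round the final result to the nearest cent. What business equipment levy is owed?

$14,776.50

28 June – 12 December 2011: 168 days at 2.95% → $942,000 × 2.95% × 168/365 = $12,790.5534
13 December – 31 December 2011: 19 days at 4.05% → $942,000 × 4.05% × 19/365 = $1,985.9425
Total = $14,776.4959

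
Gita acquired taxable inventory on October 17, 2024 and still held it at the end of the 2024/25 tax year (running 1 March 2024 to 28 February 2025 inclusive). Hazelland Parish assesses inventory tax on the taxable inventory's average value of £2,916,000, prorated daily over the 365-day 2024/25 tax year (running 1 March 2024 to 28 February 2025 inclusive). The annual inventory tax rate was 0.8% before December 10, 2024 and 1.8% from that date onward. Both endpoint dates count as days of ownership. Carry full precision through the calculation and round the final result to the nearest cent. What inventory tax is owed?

October 17 – December 9, 2024: 54 days at 0.8% → £2,916,000 × 0.8% × 54/365 = £3,451.2658
December 10, 2024 – February 28, 2025: 81 days at 1.8% → £2,916,000 × 1.8% × 81/365 = £11,648.0219
Total = £15,099.2877

£15,099.29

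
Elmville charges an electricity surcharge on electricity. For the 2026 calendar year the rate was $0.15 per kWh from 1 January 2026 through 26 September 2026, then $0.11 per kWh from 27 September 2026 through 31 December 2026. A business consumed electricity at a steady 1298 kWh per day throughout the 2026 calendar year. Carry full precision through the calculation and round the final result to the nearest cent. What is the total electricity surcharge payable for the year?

1 January – 26 September 2026: 269 days × 1298 kWh/day = 349,162 kWh at $0.15/kWh → $52,374.30
27 September – 31 December 2026: 96 days × 1298 kWh/day = 124,608 kWh at $0.11/kWh → $13,706.88

$66,081.18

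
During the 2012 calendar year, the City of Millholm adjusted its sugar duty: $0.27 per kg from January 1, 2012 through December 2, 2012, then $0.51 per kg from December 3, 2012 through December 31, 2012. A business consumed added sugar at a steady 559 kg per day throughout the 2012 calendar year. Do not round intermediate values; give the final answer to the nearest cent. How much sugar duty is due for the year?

January 1 – December 2, 2012: 337 days × 559 kg/day = 188,383 kg at $0.27/kg → $50,863.41
December 3 – December 31, 2012: 29 days × 559 kg/day = 16,211 kg at $0.51/kg → $8,267.61

$59,131.02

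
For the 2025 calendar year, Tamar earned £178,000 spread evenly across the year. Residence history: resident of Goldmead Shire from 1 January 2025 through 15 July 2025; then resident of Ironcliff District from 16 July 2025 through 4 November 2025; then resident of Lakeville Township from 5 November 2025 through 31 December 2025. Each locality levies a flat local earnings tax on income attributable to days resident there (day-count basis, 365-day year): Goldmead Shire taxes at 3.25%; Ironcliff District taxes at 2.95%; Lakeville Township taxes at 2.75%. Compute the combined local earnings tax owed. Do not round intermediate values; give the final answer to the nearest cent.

£5,482.16

Goldmead Shire, 1 January – 15 July 2025: 196 days → £178,000 × 3.25% × 196/365 = £3,106.4658
Ironcliff District, 16 July – 4 November 2025: 112 days → £178,000 × 2.95% × 112/365 = £1,611.2658
Lakeville Township, 5 November – 31 December 2025: 57 days → £178,000 × 2.75% × 57/365 = £764.4247
Total = £5,482.1562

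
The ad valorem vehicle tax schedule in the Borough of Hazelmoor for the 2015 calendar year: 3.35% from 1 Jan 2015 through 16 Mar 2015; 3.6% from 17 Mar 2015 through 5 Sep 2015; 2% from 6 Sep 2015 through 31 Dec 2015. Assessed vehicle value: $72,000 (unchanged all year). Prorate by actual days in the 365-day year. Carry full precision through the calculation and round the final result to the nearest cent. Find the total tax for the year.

$2,185.74

1 Jan – 16 Mar 2015: 75 days at 3.35% → $72,000 × 3.35% × 75/365 = $495.6164
17 Mar – 5 Sep 2015: 173 days at 3.6% → $72,000 × 3.6% × 173/365 = $1,228.5370
6 Sep – 31 Dec 2015: 117 days at 2% → $72,000 × 2% × 117/365 = $461.5890
Total = $2,185.7425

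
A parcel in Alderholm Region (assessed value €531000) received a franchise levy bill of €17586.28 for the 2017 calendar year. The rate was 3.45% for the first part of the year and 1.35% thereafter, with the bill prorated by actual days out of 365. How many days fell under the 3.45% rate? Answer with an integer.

Let d = days at the first rate; then 365 − d days at the second rate.
€531000 × [3.45%·d + 1.35%·(365−d)] / 365 = €17586.28
Solving gives d = 341, so the new rate took effect on December 8, 2017.

341 days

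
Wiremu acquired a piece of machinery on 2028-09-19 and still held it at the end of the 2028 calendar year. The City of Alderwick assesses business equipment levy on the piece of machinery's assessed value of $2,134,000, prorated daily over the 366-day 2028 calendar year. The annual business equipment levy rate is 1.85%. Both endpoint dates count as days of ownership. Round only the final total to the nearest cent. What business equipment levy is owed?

Days held (2028-09-19 to 2028-12-31): 104 out of 366
Tax = $2,134,000 × 1.85% × 104/366 = $11,218.0765

$11,218.08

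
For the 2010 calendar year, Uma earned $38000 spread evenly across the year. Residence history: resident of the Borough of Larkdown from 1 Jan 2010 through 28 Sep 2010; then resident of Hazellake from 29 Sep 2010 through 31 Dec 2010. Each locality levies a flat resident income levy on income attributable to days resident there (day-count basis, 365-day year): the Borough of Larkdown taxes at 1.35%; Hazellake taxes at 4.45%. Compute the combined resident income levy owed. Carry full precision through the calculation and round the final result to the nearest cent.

$816.38

The Borough of Larkdown, 1 Jan – 28 Sep 2010: 271 days → $38000 × 1.35% × 271/365 = $380.8849
Hazellake, 29 Sep – 31 Dec 2010: 94 days → $38000 × 4.45% × 94/365 = $435.4904
Total = $816.3753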